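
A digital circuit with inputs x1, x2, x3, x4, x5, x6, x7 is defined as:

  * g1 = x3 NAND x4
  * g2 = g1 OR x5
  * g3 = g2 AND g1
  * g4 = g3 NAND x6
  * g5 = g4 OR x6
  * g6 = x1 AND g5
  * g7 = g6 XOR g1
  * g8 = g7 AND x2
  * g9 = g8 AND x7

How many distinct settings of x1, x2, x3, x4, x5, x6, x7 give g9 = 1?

16

g9 = g8 AND x7 must be 1, so both g8 = 1 and x7 = 1.
g8 = g7 AND x2 must be 1, so both g7 = 1 and x2 = 1.
Enumerating the 128 input combinations, 16 give g9 = 1 and 112 give g9 = 0.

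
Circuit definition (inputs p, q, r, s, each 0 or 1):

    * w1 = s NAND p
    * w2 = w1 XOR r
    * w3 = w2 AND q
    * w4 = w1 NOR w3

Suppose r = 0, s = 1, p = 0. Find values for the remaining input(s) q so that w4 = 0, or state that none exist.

w4 = w1 NOR w3 must be 0, so at least one of w1, w3 is 1.
Check with r = 0, s = 1, p = 0 and q=0:
w1 = s NAND p = 1 NAND 0 = 1
w2 = w1 XOR r = 1 XOR 0 = 1
w3 = w2 AND q = 1 AND 0 = 0
w4 = w1 NOR w3 = 1 NOR 0 = 0
So w4 = 0.

q=0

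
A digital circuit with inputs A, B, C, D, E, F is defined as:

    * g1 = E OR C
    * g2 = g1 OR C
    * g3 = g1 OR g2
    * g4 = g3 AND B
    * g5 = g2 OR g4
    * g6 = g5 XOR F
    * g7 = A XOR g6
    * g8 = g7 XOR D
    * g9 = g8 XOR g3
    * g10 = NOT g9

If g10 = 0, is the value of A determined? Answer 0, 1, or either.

either

Both values of A occur among assignments with g10 = 0:
  A=0: A=0, B=0, C=0, D=0, E=0, F=1
  A=1: A=1, B=0, C=0, D=0, E=0, F=0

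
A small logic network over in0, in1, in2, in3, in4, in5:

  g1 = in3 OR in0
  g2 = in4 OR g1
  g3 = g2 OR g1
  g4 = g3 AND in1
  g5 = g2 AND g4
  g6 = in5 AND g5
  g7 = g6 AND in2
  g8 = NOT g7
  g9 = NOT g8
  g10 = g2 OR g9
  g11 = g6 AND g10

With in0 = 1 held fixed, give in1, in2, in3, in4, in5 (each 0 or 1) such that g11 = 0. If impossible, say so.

in1=0, in2=1, in3=0, in4=1, in5=1

Check with in0 = 1 and in1=0, in2=1, in3=0, in4=1, in5=1:
g1 = in3 OR in0 = 0 OR 1 = 1
g2 = in4 OR g1 = 1 OR 1 = 1
g3 = g2 OR g1 = 1 OR 1 = 1
g4 = g3 AND in1 = 1 AND 0 = 0
g5 = g2 AND g4 = 1 AND 0 = 0
g6 = in5 AND g5 = 1 AND 0 = 0
g7 = g6 AND in2 = 0 AND 1 = 0
g8 = NOT g7 = NOT 0 = 1
g9 = NOT g8 = NOT 1 = 0
g10 = g2 OR g9 = 1 OR 0 = 1
g11 = g6 AND g10 = 0 AND 1 = 0
So g11 = 0.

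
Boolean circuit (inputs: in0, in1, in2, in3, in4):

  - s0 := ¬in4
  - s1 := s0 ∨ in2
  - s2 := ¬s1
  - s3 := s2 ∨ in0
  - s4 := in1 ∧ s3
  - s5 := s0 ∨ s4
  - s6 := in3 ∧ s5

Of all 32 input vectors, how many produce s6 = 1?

s6 = in3 ∧ s5 must be 1, so both in3 = 1 and s5 = 1.
s5 = s0 ∨ s4 must be 1, so at least one of s0, s4 is 1.
Enumerating the 32 input combinations, 11 give s6 = 1 and 21 give s6 = 0.

11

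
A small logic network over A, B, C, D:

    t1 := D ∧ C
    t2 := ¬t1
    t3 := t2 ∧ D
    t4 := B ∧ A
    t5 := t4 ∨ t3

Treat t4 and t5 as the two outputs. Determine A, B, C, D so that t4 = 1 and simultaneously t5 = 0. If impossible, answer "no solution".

Across all 16 input combinations, none give both t4 = 1 and t5 = 0.

no solution exists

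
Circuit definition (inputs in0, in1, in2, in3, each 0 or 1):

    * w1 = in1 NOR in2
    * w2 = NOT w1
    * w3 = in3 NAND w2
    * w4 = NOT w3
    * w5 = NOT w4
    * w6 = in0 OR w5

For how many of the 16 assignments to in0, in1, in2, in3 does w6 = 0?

w6 = in0 OR w5 must be 0, so both in0 = 0 and w5 = 0.
w5 = NOT w4 must be 0, so w4 = 1.
Enumerating the 16 input combinations, 3 give w6 = 0 and 13 give w6 = 1.

3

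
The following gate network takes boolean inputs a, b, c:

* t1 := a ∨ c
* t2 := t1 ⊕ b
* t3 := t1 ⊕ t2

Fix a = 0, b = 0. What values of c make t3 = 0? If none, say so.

c=0

Check with a = 0, b = 0 and c=0:
t1 = a ∨ c = 0 ∨ 0 = 0
t2 = t1 ⊕ b = 0 ⊕ 0 = 0
t3 = t1 ⊕ t2 = 0 ⊕ 0 = 0
So t3 = 0.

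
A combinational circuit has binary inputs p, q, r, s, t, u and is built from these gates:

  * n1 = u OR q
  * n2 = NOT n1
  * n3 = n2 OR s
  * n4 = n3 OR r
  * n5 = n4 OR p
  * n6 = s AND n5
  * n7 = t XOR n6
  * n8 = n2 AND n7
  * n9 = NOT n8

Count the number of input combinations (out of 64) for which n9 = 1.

n9 = NOT n8 must be 1, so n8 = 0.
n8 = n2 AND n7 must be 0, so at least one of n2, n7 is 0.
Enumerating the 64 input combinations, 56 give n9 = 1 and 8 give n9 = 0.

56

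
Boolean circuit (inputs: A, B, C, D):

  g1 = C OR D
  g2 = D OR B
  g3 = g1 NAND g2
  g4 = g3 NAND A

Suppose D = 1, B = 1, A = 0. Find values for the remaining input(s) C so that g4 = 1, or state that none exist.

C=1

Check with D = 1, B = 1, A = 0 and C=1:
g1 = C OR D = 1 OR 1 = 1
g2 = D OR B = 1 OR 1 = 1
g3 = g1 NAND g2 = 1 NAND 1 = 0
g4 = g3 NAND A = 0 NAND 0 = 1
So g4 = 1.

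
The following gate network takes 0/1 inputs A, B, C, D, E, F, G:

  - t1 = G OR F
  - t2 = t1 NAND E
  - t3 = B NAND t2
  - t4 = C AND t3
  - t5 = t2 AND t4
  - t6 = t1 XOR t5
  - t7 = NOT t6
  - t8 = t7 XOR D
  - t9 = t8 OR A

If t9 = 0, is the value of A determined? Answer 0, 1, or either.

t9 = t8 OR A must be 0, so both t8 = 0 and A = 0.
t8 = t7 XOR D must be 0, so t7 and D are equal.
Every assignment with t9 = 0 has A = 0; there are 32 such assignment(s).

0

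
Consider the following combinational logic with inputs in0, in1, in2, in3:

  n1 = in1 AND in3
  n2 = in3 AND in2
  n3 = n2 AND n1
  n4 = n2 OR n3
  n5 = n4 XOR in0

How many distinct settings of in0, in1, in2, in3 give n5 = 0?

n5 = n4 XOR in0 must be 0, so n4 and in0 are equal.
Enumerating the 16 input combinations, 8 give n5 = 0 and 8 give n5 = 1.

8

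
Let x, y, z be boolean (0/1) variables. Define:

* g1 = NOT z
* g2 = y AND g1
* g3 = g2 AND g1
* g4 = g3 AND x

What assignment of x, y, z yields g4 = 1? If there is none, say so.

x=1, y=1, z=0

Check with x=1, y=1, z=0:
g1 = NOT z = NOT 0 = 1
g2 = y AND g1 = 1 AND 1 = 1
g3 = g2 AND g1 = 1 AND 1 = 1
g4 = g3 AND x = 1 AND 1 = 1
So g4 = 1 as required.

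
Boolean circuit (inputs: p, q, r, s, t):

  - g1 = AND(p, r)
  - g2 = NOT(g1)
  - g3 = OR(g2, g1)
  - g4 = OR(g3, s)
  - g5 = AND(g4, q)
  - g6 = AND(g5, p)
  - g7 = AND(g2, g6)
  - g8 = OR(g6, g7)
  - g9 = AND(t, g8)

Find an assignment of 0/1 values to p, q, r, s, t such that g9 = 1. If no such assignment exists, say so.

g9 = AND(t, g8) must be 1, so both t = 1 and g8 = 1.
g8 = OR(g6, g7) must be 1, so at least one of g6, g7 is 1.
Check with p=1 q=1 r=0 s=1 t=1:
g1 = AND(p, r) = AND(1, 0) = 0
g2 = NOT(g1) = NOT 0 = 1
g3 = OR(g2, g1) = OR(1, 0) = 1
g4 = OR(g3, s) = OR(1, 1) = 1
g5 = AND(g4, q) = AND(1, 1) = 1
g6 = AND(g5, p) = AND(1, 1) = 1
g7 = AND(g2, g6) = AND(1, 1) = 1
g8 = OR(g6, g7) = OR(1, 1) = 1
g9 = AND(t, g8) = AND(1, 1) = 1
So g9 = 1 as required.

p=1 q=1 r=0 s=1 t=1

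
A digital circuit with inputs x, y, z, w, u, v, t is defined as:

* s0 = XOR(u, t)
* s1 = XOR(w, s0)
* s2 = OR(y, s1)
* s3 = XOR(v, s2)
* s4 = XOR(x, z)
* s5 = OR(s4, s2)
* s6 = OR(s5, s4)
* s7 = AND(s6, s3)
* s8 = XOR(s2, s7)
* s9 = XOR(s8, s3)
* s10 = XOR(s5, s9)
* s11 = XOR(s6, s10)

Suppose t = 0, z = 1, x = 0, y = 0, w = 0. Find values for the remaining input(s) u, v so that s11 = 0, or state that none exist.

u=0, v=1

Check with t = 0, z = 1, x = 0, y = 0, w = 0 and u=0, v=1:
s0 = XOR(u, t) = XOR(0, 0) = 0
s1 = XOR(w, s0) = XOR(0, 0) = 0
s2 = OR(y, s1) = OR(0, 0) = 0
s3 = XOR(v, s2) = XOR(1, 0) = 1
s4 = XOR(x, z) = XOR(0, 1) = 1
s5 = OR(s4, s2) = OR(1, 0) = 1
s6 = OR(s5, s4) = OR(1, 1) = 1
s7 = AND(s6, s3) = AND(1, 1) = 1
s8 = XOR(s2, s7) = XOR(0, 1) = 1
s9 = XOR(s8, s3) = XOR(1, 1) = 0
s10 = XOR(s5, s9) = XOR(1, 0) = 1
s11 = XOR(s6, s10) = XOR(1, 1) = 0
So s11 = 0.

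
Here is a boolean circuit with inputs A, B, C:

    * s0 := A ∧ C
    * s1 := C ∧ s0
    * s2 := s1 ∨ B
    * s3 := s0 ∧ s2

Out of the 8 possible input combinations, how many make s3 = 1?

s3 = s0 ∧ s2 must be 1, so both s0 = 1 and s2 = 1.
s0 = A ∧ C must be 1, so both A = 1 and C = 1.
s2 = s1 ∨ B must be 1, so at least one of s1, B is 1.
Satisfying assignments:
  A=1, B=0, C=1
  A=1, B=1, C=1

2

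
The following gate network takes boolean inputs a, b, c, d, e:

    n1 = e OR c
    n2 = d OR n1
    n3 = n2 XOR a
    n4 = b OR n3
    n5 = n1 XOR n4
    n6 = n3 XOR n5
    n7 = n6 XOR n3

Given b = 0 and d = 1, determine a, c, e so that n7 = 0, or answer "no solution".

n7 = n6 XOR n3 must be 0, so n6 and n3 are equal.
Check with b = 0 and d = 1 and a=0, c=1, e=0:
n1 = e OR c = 0 OR 1 = 1
n2 = d OR n1 = 1 OR 1 = 1
n3 = n2 XOR a = 1 XOR 0 = 1
n4 = b OR n3 = 0 OR 1 = 1
n5 = n1 XOR n4 = 1 XOR 1 = 0
n6 = n3 XOR n5 = 1 XOR 0 = 1
n7 = n6 XOR n3 = 1 XOR 1 = 0
So n7 = 0.

a=0 c=1 e=0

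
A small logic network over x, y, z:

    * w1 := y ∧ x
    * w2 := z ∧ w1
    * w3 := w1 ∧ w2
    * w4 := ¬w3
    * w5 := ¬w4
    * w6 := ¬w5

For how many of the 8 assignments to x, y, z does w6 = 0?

1

w6 = ¬w5 must be 0, so w5 = 1.
w5 = ¬w4 must be 1, so w4 = 0.
w4 = ¬w3 must be 0, so w3 = 1.
Satisfying assignments:
  x=1, y=1, z=1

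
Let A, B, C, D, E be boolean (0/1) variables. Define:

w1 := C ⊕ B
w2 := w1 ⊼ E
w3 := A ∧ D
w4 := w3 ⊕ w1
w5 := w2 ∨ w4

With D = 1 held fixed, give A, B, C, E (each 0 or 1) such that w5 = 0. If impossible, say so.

Check with D = 1 and A=1, B=0, C=1, E=1:
w1 = C ⊕ B = 1 ⊕ 0 = 1
w2 = w1 ⊼ E = 1 ⊼ 1 = 0
w3 = A ∧ D = 1 ∧ 1 = 1
w4 = w3 ⊕ w1 = 1 ⊕ 1 = 0
w5 = w2 ∨ w4 = 0 ∨ 0 = 0
So w5 = 0.

A=1 B=0 C=1 E=1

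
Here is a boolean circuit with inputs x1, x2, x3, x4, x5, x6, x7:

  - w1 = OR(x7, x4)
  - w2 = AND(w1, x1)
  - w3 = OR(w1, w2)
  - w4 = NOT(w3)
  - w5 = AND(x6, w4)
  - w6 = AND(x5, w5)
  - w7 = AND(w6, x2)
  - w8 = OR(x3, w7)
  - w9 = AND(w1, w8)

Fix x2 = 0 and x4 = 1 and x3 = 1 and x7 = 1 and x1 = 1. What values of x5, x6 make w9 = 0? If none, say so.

no solution exists

With x2 = 0 and x4 = 1 and x3 = 1 and x7 = 1 and x1 = 1 fixed, none of the 4 settings of x5, x6 give w9 = 0.
For example, with x5=1, x6=1:
w1 = OR(x7, x4) = OR(1, 1) = 1
w2 = AND(w1, x1) = AND(1, 1) = 1
w3 = OR(w1, w2) = OR(1, 1) = 1
w4 = NOT(w3) = NOT 1 = 0
w5 = AND(x6, w4) = AND(1, 0) = 0
w6 = AND(x5, w5) = AND(1, 0) = 0
w7 = AND(w6, x2) = AND(0, 0) = 0
w8 = OR(x3, w7) = OR(1, 0) = 1
w9 = AND(w1, w8) = AND(1, 1) = 1
giving w9 = 1 ≠ 0.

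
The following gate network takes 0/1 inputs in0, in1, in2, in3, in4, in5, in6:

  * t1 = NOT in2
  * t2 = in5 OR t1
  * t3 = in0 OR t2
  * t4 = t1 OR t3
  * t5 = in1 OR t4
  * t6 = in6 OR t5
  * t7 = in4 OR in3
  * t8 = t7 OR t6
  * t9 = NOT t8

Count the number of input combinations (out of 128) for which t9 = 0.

127

t9 = NOT t8 must be 0, so t8 = 1.
Enumerating the 128 input combinations, 127 give t9 = 0 and 1 give t9 = 1.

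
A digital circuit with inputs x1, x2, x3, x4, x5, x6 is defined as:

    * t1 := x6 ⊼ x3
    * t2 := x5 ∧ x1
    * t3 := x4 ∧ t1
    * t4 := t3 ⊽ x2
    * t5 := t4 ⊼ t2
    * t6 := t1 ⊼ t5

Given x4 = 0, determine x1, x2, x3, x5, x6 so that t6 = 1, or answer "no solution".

x1=1, x2=0, x3=0, x5=1, x6=0

t6 = t1 ⊼ t5 must be 1, so at least one of t1, t5 is 0.
Check with x4 = 0 and x1=1, x2=0, x3=0, x5=1, x6=0:
t1 = x6 ⊼ x3 = 0 ⊼ 0 = 1
t2 = x5 ∧ x1 = 1 ∧ 1 = 1
t3 = x4 ∧ t1 = 0 ∧ 1 = 0
t4 = t3 ⊽ x2 = 0 ⊽ 0 = 1
t5 = t4 ⊼ t2 = 1 ⊼ 1 = 0
t6 = t1 ⊼ t5 = 1 ⊼ 0 = 1
So t6 = 1.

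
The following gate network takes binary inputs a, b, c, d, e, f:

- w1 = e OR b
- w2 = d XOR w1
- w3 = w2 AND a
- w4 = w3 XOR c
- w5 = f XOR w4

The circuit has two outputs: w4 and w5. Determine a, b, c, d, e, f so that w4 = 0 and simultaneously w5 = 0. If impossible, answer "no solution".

a=1, b=0, c=0, d=1, e=1, f=0

Check with a=1, b=0, c=0, d=1, e=1, f=0:
w1 = e OR b = 1 OR 0 = 1
w2 = d XOR w1 = 1 XOR 1 = 0
w3 = w2 AND a = 0 AND 1 = 0
w4 = w3 XOR c = 0 XOR 0 = 0
w5 = f XOR w4 = 0 XOR 0 = 0
So w4 = 0 and w5 = 0.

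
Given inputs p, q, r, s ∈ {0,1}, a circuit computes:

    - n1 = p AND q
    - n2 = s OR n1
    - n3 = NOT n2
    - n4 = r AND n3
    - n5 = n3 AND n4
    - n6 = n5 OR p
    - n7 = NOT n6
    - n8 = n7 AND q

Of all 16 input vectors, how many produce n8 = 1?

n8 = n7 AND q must be 1, so both n7 = 1 and q = 1.
n7 = NOT n6 must be 1, so n6 = 0.
n6 = n5 OR p must be 0, so both n5 = 0 and p = 0.
Satisfying assignments:
  p=0, q=1, r=0, s=0
  p=0, q=1, r=0, s=1
  p=0, q=1, r=1, s=1

3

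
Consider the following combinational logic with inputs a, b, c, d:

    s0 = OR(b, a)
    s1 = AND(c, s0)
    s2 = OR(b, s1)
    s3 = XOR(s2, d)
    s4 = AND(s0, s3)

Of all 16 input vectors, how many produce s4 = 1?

s4 = AND(s0, s3) must be 1, so both s0 = 1 and s3 = 1.
s0 = OR(b, a) must be 1, so at least one of b, a is 1.
s3 = XOR(s2, d) must be 1, so s2 and d differ.
Satisfying assignments:
  a=0, b=1, c=0, d=0
  a=0, b=1, c=1, d=0
  a=1, b=0, c=0, d=1
  a=1, b=0, c=1, d=0
  a=1, b=1, c=0, d=0
  a=1, b=1, c=1, d=0

6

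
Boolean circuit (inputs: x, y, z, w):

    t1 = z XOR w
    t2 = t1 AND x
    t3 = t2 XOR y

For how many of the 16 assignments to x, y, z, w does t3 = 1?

8

t3 = t2 XOR y must be 1, so t2 and y differ.
Enumerating the 16 input combinations, 8 give t3 = 1 and 8 give t3 = 0.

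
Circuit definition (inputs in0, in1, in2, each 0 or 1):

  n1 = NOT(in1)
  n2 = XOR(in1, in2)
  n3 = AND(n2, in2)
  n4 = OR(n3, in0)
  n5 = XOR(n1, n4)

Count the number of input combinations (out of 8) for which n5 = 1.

n5 = XOR(n1, n4) must be 1, so n1 and n4 differ.
Enumerating the 8 input combinations, 3 give n5 = 1 and 5 give n5 = 0.

3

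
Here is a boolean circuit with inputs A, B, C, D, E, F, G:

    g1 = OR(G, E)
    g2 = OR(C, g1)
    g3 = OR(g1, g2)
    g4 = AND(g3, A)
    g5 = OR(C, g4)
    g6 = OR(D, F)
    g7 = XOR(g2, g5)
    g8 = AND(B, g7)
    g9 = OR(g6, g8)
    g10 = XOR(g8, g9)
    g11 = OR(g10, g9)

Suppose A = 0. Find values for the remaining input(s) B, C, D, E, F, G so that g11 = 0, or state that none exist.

B=0, C=0, D=0, E=1, F=0, G=1

g11 = OR(g10, g9) must be 0, so both g10 = 0 and g9 = 0.
Check with A = 0 and B=0, C=0, D=0, E=1, F=0, G=1:
g1 = OR(G, E) = OR(1, 1) = 1
g2 = OR(C, g1) = OR(0, 1) = 1
g3 = OR(g1, g2) = OR(1, 1) = 1
g4 = AND(g3, A) = AND(1, 0) = 0
g5 = OR(C, g4) = OR(0, 0) = 0
g6 = OR(D, F) = OR(0, 0) = 0
g7 = XOR(g2, g5) = XOR(1, 0) = 1
g8 = AND(B, g7) = AND(0, 1) = 0
g9 = OR(g6, g8) = OR(0, 0) = 0
g10 = XOR(g8, g9) = XOR(0, 0) = 0
g11 = OR(g10, g9) = OR(0, 0) = 0
So g11 = 0.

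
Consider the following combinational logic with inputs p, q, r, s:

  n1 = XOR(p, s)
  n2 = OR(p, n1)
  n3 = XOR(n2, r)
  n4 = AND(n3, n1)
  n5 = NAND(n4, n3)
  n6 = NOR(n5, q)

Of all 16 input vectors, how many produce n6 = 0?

14

n6 = NOR(n5, q) must be 0, so at least one of n5, q is 1.
Enumerating the 16 input combinations, 14 give n6 = 0 and 2 give n6 = 1.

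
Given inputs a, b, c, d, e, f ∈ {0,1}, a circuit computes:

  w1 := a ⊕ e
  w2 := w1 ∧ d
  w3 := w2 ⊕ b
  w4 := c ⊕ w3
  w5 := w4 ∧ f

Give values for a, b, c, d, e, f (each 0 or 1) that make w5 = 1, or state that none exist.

w5 = w4 ∧ f must be 1, so both w4 = 1 and f = 1.
w4 = c ⊕ w3 must be 1, so c and w3 differ.
Check with a=1, b=1, c=0, d=0, e=0, f=1:
w1 = a ⊕ e = 1 ⊕ 0 = 1
w2 = w1 ∧ d = 1 ∧ 0 = 0
w3 = w2 ⊕ b = 0 ⊕ 1 = 1
w4 = c ⊕ w3 = 0 ⊕ 1 = 1
w5 = w4 ∧ f = 1 ∧ 1 = 1
So w5 = 1 as required.

a=1, b=1, c=0, d=0, e=0, f=1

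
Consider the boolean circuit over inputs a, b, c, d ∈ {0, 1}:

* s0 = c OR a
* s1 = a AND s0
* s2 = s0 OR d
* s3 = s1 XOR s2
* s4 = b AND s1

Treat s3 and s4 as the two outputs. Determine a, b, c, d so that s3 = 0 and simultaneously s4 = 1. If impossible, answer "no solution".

a=1 b=1 c=0 d=0

Check with a=1 b=1 c=0 d=0:
s0 = c OR a = 0 OR 1 = 1
s1 = a AND s0 = 1 AND 1 = 1
s2 = s0 OR d = 1 OR 0 = 1
s3 = s1 XOR s2 = 1 XOR 1 = 0
s4 = b AND s1 = 1 AND 1 = 1
So s3 = 0 and s4 = 1.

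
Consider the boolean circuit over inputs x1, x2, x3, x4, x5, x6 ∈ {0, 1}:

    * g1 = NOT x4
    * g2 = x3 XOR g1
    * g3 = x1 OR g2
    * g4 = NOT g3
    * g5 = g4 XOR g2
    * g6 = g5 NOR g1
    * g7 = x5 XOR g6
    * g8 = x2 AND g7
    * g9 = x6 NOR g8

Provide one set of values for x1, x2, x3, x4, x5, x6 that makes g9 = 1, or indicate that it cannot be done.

x1=0, x2=0, x3=1, x4=1, x5=0, x6=0

g9 = x6 NOR g8 must be 1, so both x6 = 0 and g8 = 0.
Check with x1=0, x2=0, x3=1, x4=1, x5=0, x6=0:
g1 = NOT x4 = NOT 1 = 0
g2 = x3 XOR g1 = 1 XOR 0 = 1
g3 = x1 OR g2 = 0 OR 1 = 1
g4 = NOT g3 = NOT 1 = 0
g5 = g4 XOR g2 = 0 XOR 1 = 1
g6 = g5 NOR g1 = 1 NOR 0 = 0
g7 = x5 XOR g6 = 0 XOR 0 = 0
g8 = x2 AND g7 = 0 AND 0 = 0
g9 = x6 NOR g8 = 0 NOR 0 = 1
So g9 = 1 as required.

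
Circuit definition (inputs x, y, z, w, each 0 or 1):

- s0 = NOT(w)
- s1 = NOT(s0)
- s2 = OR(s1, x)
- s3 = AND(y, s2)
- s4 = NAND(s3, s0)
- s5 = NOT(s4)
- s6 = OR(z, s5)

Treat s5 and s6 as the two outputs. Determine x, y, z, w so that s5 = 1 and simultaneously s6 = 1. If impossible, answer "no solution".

Check with x=1, y=1, z=0, w=0:
s0 = NOT(w) = NOT 0 = 1
s1 = NOT(s0) = NOT 1 = 0
s2 = OR(s1, x) = OR(0, 1) = 1
s3 = AND(y, s2) = AND(1, 1) = 1
s4 = NAND(s3, s0) = NAND(1, 1) = 0
s5 = NOT(s4) = NOT 0 = 1
s6 = OR(z, s5) = OR(0, 1) = 1
So s5 = 1 and s6 = 1.

x=1, y=1, z=0, w=0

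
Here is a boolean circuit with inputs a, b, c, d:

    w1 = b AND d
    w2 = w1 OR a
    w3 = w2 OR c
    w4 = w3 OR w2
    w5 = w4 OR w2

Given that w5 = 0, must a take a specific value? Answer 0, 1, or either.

0

w5 = w4 OR w2 must be 0, so both w4 = 0 and w2 = 0.
w4 = w3 OR w2 must be 0, so both w3 = 0 and w2 = 0.
Every assignment with w5 = 0 has a = 0; there are 3 such assignment(s).
  a=0, b=0, c=0, d=0
  a=0, b=0, c=0, d=1
  a=0, b=1, c=0, d=0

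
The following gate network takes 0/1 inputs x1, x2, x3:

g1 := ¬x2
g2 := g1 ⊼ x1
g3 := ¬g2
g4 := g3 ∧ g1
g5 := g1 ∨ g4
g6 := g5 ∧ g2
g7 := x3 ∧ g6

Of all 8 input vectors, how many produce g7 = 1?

g7 = x3 ∧ g6 must be 1, so both x3 = 1 and g6 = 1.
g6 = g5 ∧ g2 must be 1, so both g5 = 1 and g2 = 1.
Satisfying assignments:
  x1=0, x2=0, x3=1

1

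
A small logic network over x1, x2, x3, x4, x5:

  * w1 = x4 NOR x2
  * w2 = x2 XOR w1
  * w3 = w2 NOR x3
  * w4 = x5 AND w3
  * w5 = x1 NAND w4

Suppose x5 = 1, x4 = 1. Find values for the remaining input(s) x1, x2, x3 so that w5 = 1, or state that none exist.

w5 = x1 NAND w4 must be 1, so at least one of x1, w4 is 0.
Check with x5 = 1, x4 = 1 and x1=1, x2=1, x3=1:
w1 = x4 NOR x2 = 1 NOR 1 = 0
w2 = x2 XOR w1 = 1 XOR 0 = 1
w3 = w2 NOR x3 = 1 NOR 1 = 0
w4 = x5 AND w3 = 1 AND 0 = 0
w5 = x1 NAND w4 = 1 NAND 0 = 1
So w5 = 1.

x1=1, x2=1, x3=1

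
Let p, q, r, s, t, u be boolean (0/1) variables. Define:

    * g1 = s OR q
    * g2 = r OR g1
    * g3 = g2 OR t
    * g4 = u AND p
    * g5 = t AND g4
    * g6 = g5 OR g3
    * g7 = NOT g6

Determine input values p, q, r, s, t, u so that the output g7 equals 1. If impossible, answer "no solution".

Check with p=1 q=0 r=0 s=0 t=0 u=1:
g1 = s OR q = 0 OR 0 = 0
g2 = r OR g1 = 0 OR 0 = 0
g3 = g2 OR t = 0 OR 0 = 0
g4 = u AND p = 1 AND 1 = 1
g5 = t AND g4 = 0 AND 1 = 0
g6 = g5 OR g3 = 0 OR 0 = 0
g7 = NOT g6 = NOT 0 = 1
So g7 = 1 as required.

p=1 q=0 r=0 s=0 t=0 u=1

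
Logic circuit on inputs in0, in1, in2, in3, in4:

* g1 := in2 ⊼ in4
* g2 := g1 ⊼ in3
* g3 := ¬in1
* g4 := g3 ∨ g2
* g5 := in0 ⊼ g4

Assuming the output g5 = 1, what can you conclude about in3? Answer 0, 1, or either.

either

Both values of in3 occur among assignments with g5 = 1:
  in3=0: in0=0, in1=0, in2=0, in3=0, in4=0
  in3=1: in0=0, in1=0, in2=0, in3=1, in4=0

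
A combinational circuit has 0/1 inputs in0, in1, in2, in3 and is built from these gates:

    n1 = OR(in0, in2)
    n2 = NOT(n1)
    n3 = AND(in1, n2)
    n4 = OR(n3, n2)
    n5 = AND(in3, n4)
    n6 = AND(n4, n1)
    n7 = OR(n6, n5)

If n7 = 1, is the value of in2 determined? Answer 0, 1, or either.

0

n7 = OR(n6, n5) must be 1, so at least one of n6, n5 is 1.
Every assignment with n7 = 1 has in2 = 0; there are 2 such assignment(s).
  in0=0, in1=0, in2=0, in3=1
  in0=0, in1=1, in2=0, in3=1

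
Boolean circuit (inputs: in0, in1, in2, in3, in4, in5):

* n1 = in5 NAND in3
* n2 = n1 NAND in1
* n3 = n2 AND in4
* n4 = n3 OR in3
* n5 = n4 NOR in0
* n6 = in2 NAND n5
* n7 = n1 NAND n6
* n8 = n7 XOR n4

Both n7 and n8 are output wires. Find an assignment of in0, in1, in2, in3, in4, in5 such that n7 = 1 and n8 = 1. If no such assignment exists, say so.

in0=0, in1=0, in2=1, in3=0, in4=0, in5=1

Check with in0=0, in1=0, in2=1, in3=0, in4=0, in5=1:
n1 = in5 NAND in3 = 1 NAND 0 = 1
n2 = n1 NAND in1 = 1 NAND 0 = 1
n3 = n2 AND in4 = 1 AND 0 = 0
n4 = n3 OR in3 = 0 OR 0 = 0
n5 = n4 NOR in0 = 0 NOR 0 = 1
n6 = in2 NAND n5 = 1 NAND 1 = 0
n7 = n1 NAND n6 = 1 NAND 0 = 1
n8 = n7 XOR n4 = 1 XOR 0 = 1
So n7 = 1 and n8 = 1.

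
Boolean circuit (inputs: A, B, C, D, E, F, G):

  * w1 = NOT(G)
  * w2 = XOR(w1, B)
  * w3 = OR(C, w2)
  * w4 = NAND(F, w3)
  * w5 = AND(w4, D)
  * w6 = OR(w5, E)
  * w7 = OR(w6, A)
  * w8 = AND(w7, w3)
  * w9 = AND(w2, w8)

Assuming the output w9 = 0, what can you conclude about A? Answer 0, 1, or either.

either

Both values of A occur among assignments with w9 = 0:
  A=0: A=0, B=0, C=0, D=0, E=0, F=0, G=0
  A=1: A=1, B=0, C=0, D=0, E=0, F=0, G=1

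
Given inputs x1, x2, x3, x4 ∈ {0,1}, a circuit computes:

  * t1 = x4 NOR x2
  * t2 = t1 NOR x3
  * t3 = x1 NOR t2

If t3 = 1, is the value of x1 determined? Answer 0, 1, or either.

t3 = x1 NOR t2 must be 1, so both x1 = 0 and t2 = 0.
Every assignment with t3 = 1 has x1 = 0; there are 5 such assignment(s).

0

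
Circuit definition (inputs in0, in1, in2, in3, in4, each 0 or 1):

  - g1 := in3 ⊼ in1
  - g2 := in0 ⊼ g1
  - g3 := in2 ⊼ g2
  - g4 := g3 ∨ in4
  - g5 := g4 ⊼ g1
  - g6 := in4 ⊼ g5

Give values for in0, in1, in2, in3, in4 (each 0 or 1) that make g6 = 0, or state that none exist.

g6 = in4 ⊼ g5 must be 0, so both in4 = 1 and g5 = 1.
g5 = g4 ⊼ g1 must be 1, so at least one of g4, g1 is 0.
Check with in0=1, in1=1, in2=1, in3=1, in4=1:
g1 = in3 ⊼ in1 = 1 ⊼ 1 = 0
g2 = in0 ⊼ g1 = 1 ⊼ 0 = 1
g3 = in2 ⊼ g2 = 1 ⊼ 1 = 0
g4 = g3 ∨ in4 = 0 ∨ 1 = 1
g5 = g4 ⊼ g1 = 1 ⊼ 0 = 1
g6 = in4 ⊼ g5 = 1 ⊼ 1 = 0
So g6 = 0 as required.

in0=1, in1=1, in2=1, in3=1, in4=1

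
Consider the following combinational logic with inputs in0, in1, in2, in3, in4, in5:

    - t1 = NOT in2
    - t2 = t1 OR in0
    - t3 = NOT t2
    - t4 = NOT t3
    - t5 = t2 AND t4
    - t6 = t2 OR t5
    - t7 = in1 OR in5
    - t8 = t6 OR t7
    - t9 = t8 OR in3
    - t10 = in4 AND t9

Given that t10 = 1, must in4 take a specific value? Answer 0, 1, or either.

1

t10 = in4 AND t9 must be 1, so both in4 = 1 and t9 = 1.
t9 = t8 OR in3 must be 1, so at least one of t8, in3 is 1.
Every assignment with t10 = 1 has in4 = 1; there are 31 such assignment(s).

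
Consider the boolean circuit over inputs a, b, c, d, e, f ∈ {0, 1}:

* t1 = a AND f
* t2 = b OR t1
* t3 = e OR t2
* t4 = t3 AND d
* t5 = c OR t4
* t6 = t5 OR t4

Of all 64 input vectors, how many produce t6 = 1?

t6 = t5 OR t4 must be 1, so at least one of t5, t4 is 1.
Enumerating the 64 input combinations, 45 give t6 = 1 and 19 give t6 = 0.

45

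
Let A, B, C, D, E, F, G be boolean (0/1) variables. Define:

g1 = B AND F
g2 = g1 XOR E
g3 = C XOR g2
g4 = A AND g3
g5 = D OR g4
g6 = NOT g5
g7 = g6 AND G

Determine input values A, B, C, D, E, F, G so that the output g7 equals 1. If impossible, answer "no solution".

g7 = g6 AND G must be 1, so both g6 = 1 and G = 1.
Check with A=0, B=0, C=0, D=0, E=0, F=0, G=1:
g1 = B AND F = 0 AND 0 = 0
g2 = g1 XOR E = 0 XOR 0 = 0
g3 = C XOR g2 = 0 XOR 0 = 0
g4 = A AND g3 = 0 AND 0 = 0
g5 = D OR g4 = 0 OR 0 = 0
g6 = NOT g5 = NOT 0 = 1
g7 = g6 AND G = 1 AND 1 = 1
So g7 = 1 as required.

A=0, B=0, C=0, D=0, E=0, F=0, G=1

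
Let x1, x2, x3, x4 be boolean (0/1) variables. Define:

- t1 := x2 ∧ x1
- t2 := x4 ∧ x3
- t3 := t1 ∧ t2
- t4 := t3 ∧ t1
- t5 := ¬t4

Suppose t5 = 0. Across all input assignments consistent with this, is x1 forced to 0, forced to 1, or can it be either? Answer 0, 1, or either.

1

t5 = ¬t4 must be 0, so t4 = 1.
Every assignment with t5 = 0 has x1 = 1; there are 1 such assignment(s).
  x1=1, x2=1, x3=1, x4=1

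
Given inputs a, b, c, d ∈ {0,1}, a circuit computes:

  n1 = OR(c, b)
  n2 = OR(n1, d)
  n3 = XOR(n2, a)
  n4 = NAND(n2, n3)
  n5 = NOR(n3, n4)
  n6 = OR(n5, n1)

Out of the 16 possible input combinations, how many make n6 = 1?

12

n6 = OR(n5, n1) must be 1, so at least one of n5, n1 is 1.
Enumerating the 16 input combinations, 12 give n6 = 1 and 4 give n6 = 0.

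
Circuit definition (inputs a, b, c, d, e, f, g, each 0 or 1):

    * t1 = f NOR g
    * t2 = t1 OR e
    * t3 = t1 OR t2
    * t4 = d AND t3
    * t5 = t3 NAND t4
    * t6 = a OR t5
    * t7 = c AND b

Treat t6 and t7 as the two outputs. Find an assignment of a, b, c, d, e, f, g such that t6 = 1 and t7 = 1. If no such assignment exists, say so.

Check with a=1, b=1, c=1, d=0, e=1, f=0, g=1:
t1 = f NOR g = 0 NOR 1 = 0
t2 = t1 OR e = 0 OR 1 = 1
t3 = t1 OR t2 = 0 OR 1 = 1
t4 = d AND t3 = 0 AND 1 = 0
t5 = t3 NAND t4 = 1 NAND 0 = 1
t6 = a OR t5 = 1 OR 1 = 1
t7 = c AND b = 1 AND 1 = 1
So t6 = 1 and t7 = 1.

a=1, b=1, c=1, d=0, e=1, f=0, g=1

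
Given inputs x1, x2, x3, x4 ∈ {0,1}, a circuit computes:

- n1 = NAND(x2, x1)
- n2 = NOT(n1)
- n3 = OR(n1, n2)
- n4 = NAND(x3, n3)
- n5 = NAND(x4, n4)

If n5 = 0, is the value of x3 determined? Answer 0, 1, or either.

0

n5 = NAND(x4, n4) must be 0, so both x4 = 1 and n4 = 1.
n4 = NAND(x3, n3) must be 1, so at least one of x3, n3 is 0.
Every assignment with n5 = 0 has x3 = 0; there are 4 such assignment(s).
  x1=0, x2=0, x3=0, x4=1
  x1=0, x2=1, x3=0, x4=1
  x1=1, x2=0, x3=0, x4=1
  x1=1, x2=1, x3=0, x4=1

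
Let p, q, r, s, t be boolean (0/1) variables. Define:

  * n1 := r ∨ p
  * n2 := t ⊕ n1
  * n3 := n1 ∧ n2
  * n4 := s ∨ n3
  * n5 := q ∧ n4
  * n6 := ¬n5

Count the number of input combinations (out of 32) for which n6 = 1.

n6 = ¬n5 must be 1, so n5 = 0.
n5 = q ∧ n4 must be 0, so at least one of q, n4 is 0.
Enumerating the 32 input combinations, 21 give n6 = 1 and 11 give n6 = 0.

21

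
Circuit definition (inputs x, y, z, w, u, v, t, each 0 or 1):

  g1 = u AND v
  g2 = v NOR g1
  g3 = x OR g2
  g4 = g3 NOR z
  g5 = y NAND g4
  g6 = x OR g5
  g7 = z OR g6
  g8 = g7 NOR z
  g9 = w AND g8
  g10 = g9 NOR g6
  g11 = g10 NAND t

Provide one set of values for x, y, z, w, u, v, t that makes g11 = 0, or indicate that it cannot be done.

g11 = g10 NAND t must be 0, so both g10 = 1 and t = 1.
g10 = g9 NOR g6 must be 1, so both g9 = 0 and g6 = 0.
Check with x=0, y=1, z=0, w=0, u=0, v=1, t=1:
g1 = u AND v = 0 AND 1 = 0
g2 = v NOR g1 = 1 NOR 0 = 0
g3 = x OR g2 = 0 OR 0 = 0
g4 = g3 NOR z = 0 NOR 0 = 1
g5 = y NAND g4 = 1 NAND 1 = 0
g6 = x OR g5 = 0 OR 0 = 0
g7 = z OR g6 = 0 OR 0 = 0
g8 = g7 NOR z = 0 NOR 0 = 1
g9 = w AND g8 = 0 AND 1 = 0
g10 = g9 NOR g6 = 0 NOR 0 = 1
g11 = g10 NAND t = 1 NAND 1 = 0
So g11 = 0 as required.

x=0, y=1, z=0, w=0, u=0, v=1, t=1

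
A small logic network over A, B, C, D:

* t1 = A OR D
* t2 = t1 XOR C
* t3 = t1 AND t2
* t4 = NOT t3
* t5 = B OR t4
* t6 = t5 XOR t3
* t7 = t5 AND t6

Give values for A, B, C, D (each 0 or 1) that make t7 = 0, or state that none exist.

A=1 B=1 C=0 D=1

Check with A=1 B=1 C=0 D=1:
t1 = A OR D = 1 OR 1 = 1
t2 = t1 XOR C = 1 XOR 0 = 1
t3 = t1 AND t2 = 1 AND 1 = 1
t4 = NOT t3 = NOT 1 = 0
t5 = B OR t4 = 1 OR 0 = 1
t6 = t5 XOR t3 = 1 XOR 1 = 0
t7 = t5 AND t6 = 1 AND 0 = 0
So t7 = 0 as required.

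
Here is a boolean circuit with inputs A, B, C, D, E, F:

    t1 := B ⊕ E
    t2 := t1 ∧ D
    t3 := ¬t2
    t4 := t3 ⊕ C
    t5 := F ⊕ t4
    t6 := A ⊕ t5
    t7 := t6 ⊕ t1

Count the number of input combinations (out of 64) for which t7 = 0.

32

t7 = t6 ⊕ t1 must be 0, so t6 and t1 are equal.
Enumerating the 64 input combinations, 32 give t7 = 0 and 32 give t7 = 1.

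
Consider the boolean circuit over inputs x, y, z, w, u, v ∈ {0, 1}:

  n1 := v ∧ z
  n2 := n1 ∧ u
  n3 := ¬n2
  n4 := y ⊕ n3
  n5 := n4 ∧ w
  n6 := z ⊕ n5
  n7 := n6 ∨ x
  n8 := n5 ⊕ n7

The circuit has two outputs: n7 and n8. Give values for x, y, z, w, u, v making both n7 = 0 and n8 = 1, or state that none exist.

x=0 y=0 z=1 w=1 u=0 v=1

Check with x=0 y=0 z=1 w=1 u=0 v=1:
n1 = v ∧ z = 1 ∧ 1 = 1
n2 = n1 ∧ u = 1 ∧ 0 = 0
n3 = ¬n2 = ¬0 = 1
n4 = y ⊕ n3 = 0 ⊕ 1 = 1
n5 = n4 ∧ w = 1 ∧ 1 = 1
n6 = z ⊕ n5 = 1 ⊕ 1 = 0
n7 = n6 ∨ x = 0 ∨ 0 = 0
n8 = n5 ⊕ n7 = 1 ⊕ 0 = 1
So n7 = 0 and n8 = 1.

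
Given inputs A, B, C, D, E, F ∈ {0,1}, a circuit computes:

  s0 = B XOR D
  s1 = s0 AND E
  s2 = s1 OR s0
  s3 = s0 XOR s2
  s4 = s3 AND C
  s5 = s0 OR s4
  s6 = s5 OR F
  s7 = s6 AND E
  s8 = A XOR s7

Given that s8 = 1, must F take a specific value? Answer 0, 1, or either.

Both values of F occur among assignments with s8 = 1:
  F=0: A=0, B=0, C=0, D=1, E=1, F=0
  F=1: A=0, B=0, C=0, D=0, E=1, F=1

either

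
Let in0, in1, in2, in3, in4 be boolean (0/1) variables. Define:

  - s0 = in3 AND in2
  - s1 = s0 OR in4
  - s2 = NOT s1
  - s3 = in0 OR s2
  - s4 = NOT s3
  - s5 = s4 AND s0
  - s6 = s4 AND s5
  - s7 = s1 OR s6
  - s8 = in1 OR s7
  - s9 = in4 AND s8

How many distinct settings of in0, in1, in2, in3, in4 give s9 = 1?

16

s9 = in4 AND s8 must be 1, so both in4 = 1 and s8 = 1.
s8 = in1 OR s7 must be 1, so at least one of in1, s7 is 1.
Enumerating the 32 input combinations, 16 give s9 = 1 and 16 give s9 = 0.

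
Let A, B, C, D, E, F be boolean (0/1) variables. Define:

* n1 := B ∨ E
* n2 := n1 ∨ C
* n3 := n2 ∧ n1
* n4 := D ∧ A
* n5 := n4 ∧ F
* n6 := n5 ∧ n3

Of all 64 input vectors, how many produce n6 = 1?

n6 = n5 ∧ n3 must be 1, so both n5 = 1 and n3 = 1.
n5 = n4 ∧ F must be 1, so both n4 = 1 and F = 1.
Enumerating the 64 input combinations, 6 give n6 = 1 and 58 give n6 = 0.

6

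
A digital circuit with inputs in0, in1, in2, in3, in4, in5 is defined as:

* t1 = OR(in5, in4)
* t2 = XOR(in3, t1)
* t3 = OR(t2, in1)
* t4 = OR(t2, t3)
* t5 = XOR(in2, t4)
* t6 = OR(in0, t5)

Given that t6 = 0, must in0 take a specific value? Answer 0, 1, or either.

0

t6 = OR(in0, t5) must be 0, so both in0 = 0 and t5 = 0.
Every assignment with t6 = 0 has in0 = 0; there are 16 such assignment(s).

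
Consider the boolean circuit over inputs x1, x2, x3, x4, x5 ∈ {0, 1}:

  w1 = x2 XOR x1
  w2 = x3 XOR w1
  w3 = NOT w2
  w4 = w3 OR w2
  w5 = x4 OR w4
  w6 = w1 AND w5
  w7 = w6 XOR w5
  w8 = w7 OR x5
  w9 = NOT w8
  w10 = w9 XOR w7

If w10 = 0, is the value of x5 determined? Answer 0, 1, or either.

w10 = w9 XOR w7 must be 0, so w9 and w7 are equal.
Every assignment with w10 = 0 has x5 = 1; there are 8 such assignment(s).

1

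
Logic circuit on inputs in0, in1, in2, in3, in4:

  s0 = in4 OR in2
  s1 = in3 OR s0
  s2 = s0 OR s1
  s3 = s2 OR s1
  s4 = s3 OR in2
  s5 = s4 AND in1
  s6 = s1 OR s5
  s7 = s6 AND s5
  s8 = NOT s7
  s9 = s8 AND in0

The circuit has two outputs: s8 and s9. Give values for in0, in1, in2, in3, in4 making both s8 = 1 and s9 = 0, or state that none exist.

Check with in0=0, in1=1, in2=0, in3=0, in4=0:
s0 = in4 OR in2 = 0 OR 0 = 0
s1 = in3 OR s0 = 0 OR 0 = 0
s2 = s0 OR s1 = 0 OR 0 = 0
s3 = s2 OR s1 = 0 OR 0 = 0
s4 = s3 OR in2 = 0 OR 0 = 0
s5 = s4 AND in1 = 0 AND 1 = 0
s6 = s1 OR s5 = 0 OR 0 = 0
s7 = s6 AND s5 = 0 AND 0 = 0
s8 = NOT s7 = NOT 0 = 1
s9 = s8 AND in0 = 1 AND 0 = 0
So s8 = 1 and s9 = 0.

in0=0, in1=1, in2=0, in3=0, in4=0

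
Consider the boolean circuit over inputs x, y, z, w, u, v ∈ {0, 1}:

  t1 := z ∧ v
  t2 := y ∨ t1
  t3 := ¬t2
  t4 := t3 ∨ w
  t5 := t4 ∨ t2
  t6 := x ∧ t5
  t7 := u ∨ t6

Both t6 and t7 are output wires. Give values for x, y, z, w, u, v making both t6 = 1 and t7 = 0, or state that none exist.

Across all 64 input combinations, none give both t6 = 1 and t7 = 0.

no solution exists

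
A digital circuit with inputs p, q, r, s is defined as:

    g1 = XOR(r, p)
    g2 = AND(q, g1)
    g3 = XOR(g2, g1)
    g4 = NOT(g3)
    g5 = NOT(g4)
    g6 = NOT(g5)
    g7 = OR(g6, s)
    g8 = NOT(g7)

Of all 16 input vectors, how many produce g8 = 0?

g8 = NOT(g7) must be 0, so g7 = 1.
g7 = OR(g6, s) must be 1, so at least one of g6, s is 1.
Enumerating the 16 input combinations, 14 give g8 = 0 and 2 give g8 = 1.

14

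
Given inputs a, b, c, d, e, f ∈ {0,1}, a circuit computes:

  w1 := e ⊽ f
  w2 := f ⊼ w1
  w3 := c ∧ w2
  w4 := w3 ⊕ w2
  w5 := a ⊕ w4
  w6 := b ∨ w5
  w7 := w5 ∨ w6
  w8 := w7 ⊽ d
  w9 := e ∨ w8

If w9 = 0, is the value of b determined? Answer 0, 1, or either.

Both values of b occur among assignments with w9 = 0:
  b=0: a=0, b=0, c=0, d=0, e=0, f=0
  b=1: a=0, b=1, c=0, d=0, e=0, f=0

either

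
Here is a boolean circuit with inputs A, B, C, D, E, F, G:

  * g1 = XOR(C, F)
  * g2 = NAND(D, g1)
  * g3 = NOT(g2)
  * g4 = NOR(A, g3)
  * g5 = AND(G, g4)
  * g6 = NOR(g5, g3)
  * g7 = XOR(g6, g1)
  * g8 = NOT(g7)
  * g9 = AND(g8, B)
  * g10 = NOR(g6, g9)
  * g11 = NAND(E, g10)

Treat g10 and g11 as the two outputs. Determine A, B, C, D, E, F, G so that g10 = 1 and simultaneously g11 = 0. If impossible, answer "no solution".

Check with A=1 B=1 C=0 D=1 E=1 F=1 G=1:
g1 = XOR(C, F) = XOR(0, 1) = 1
g2 = NAND(D, g1) = NAND(1, 1) = 0
g3 = NOT(g2) = NOT 0 = 1
g4 = NOR(A, g3) = NOR(1, 1) = 0
g5 = AND(G, g4) = AND(1, 0) = 0
g6 = NOR(g5, g3) = NOR(0, 1) = 0
g7 = XOR(g6, g1) = XOR(0, 1) = 1
g8 = NOT(g7) = NOT 1 = 0
g9 = AND(g8, B) = AND(0, 1) = 0
g10 = NOR(g6, g9) = NOR(0, 0) = 1
g11 = NAND(E, g10) = NAND(1, 1) = 0
So g10 = 1 and g11 = 0.

A=1 B=1 C=0 D=1 E=1 F=1 G=1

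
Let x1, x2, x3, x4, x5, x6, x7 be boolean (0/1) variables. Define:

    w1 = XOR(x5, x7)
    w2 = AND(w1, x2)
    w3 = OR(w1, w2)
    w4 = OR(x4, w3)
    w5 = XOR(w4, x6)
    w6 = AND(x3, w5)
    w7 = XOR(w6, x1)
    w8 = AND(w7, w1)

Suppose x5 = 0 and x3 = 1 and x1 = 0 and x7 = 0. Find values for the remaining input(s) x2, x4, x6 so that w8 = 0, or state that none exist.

w8 = AND(w7, w1) must be 0, so at least one of w7, w1 is 0.
Check with x5 = 0 and x3 = 1 and x1 = 0 and x7 = 0 and x2=0, x4=1, x6=1:
w1 = XOR(x5, x7) = XOR(0, 0) = 0
w2 = AND(w1, x2) = AND(0, 0) = 0
w3 = OR(w1, w2) = OR(0, 0) = 0
w4 = OR(x4, w3) = OR(1, 0) = 1
w5 = XOR(w4, x6) = XOR(1, 1) = 0
w6 = AND(x3, w5) = AND(1, 0) = 0
w7 = XOR(w6, x1) = XOR(0, 0) = 0
w8 = AND(w7, w1) = AND(0, 0) = 0
So w8 = 0.

x2=0, x4=1, x6=1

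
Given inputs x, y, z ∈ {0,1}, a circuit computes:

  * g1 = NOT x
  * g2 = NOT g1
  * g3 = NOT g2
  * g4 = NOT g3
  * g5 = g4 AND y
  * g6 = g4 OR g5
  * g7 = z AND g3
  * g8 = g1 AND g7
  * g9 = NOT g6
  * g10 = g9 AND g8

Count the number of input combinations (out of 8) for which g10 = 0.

6

g10 = g9 AND g8 must be 0, so at least one of g9, g8 is 0.
Enumerating the 8 input combinations, 6 give g10 = 0 and 2 give g10 = 1.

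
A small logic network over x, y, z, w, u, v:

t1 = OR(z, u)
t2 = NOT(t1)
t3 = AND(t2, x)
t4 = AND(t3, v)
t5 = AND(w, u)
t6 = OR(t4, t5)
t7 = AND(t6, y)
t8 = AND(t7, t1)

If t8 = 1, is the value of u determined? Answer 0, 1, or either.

1

t8 = AND(t7, t1) must be 1, so both t7 = 1 and t1 = 1.
Every assignment with t8 = 1 has u = 1; there are 8 such assignment(s).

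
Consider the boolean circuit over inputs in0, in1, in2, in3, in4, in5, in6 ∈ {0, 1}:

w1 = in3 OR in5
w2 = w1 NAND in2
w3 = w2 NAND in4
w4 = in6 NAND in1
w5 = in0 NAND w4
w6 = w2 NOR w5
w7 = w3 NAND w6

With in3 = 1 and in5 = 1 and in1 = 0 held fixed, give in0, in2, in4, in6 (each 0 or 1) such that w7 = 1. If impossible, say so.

w7 = w3 NAND w6 must be 1, so at least one of w3, w6 is 0.
Check with in3 = 1 and in5 = 1 and in1 = 0 and in0=0, in2=0, in4=1, in6=1:
w1 = in3 OR in5 = 1 OR 1 = 1
w2 = w1 NAND in2 = 1 NAND 0 = 1
w3 = w2 NAND in4 = 1 NAND 1 = 0
w4 = in6 NAND in1 = 1 NAND 0 = 1
w5 = in0 NAND w4 = 0 NAND 1 = 1
w6 = w2 NOR w5 = 1 NOR 1 = 0
w7 = w3 NAND w6 = 0 NAND 0 = 1
So w7 = 1.

in0=0, in2=0, in4=1, in6=1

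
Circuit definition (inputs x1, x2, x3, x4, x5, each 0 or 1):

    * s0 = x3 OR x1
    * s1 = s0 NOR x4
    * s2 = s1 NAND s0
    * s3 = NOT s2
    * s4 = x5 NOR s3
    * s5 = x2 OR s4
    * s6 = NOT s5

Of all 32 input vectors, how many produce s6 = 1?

s6 = NOT s5 must be 1, so s5 = 0.
s5 = x2 OR s4 must be 0, so both x2 = 0 and s4 = 0.
Enumerating the 32 input combinations, 8 give s6 = 1 and 24 give s6 = 0.

8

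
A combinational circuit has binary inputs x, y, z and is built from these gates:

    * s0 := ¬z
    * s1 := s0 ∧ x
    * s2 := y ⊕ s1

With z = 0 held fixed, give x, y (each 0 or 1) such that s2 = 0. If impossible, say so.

Check with z = 0 and x=0, y=0:
s0 = ¬z = ¬0 = 1
s1 = s0 ∧ x = 1 ∧ 0 = 0
s2 = y ⊕ s1 = 0 ⊕ 0 = 0
So s2 = 0.

x=0, y=0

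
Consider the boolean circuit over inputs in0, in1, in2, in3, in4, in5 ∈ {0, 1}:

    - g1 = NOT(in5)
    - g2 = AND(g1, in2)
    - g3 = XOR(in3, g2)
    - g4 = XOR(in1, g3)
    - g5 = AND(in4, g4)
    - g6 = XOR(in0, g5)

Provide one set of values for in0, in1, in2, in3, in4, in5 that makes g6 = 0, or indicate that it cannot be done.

g6 = XOR(in0, g5) must be 0, so in0 and g5 are equal.
Check with in0=0, in1=0, in2=1, in3=0, in4=0, in5=0:
g1 = NOT(in5) = NOT 0 = 1
g2 = AND(g1, in2) = AND(1, 1) = 1
g3 = XOR(in3, g2) = XOR(0, 1) = 1
g4 = XOR(in1, g3) = XOR(0, 1) = 1
g5 = AND(in4, g4) = AND(0, 1) = 0
g6 = XOR(in0, g5) = XOR(0, 0) = 0
So g6 = 0 as required.

in0=0, in1=0, in2=1, in3=0, in4=0, in5=0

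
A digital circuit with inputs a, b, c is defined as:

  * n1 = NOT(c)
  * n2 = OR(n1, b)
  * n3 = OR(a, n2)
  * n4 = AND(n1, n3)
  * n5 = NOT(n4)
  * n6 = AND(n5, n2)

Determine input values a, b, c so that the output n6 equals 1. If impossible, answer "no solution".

a=0, b=1, c=1

Check with a=0, b=1, c=1:
n1 = NOT(c) = NOT 1 = 0
n2 = OR(n1, b) = OR(0, 1) = 1
n3 = OR(a, n2) = OR(0, 1) = 1
n4 = AND(n1, n3) = AND(0, 1) = 0
n5 = NOT(n4) = NOT 0 = 1
n6 = AND(n5, n2) = AND(1, 1) = 1
So n6 = 1 as required.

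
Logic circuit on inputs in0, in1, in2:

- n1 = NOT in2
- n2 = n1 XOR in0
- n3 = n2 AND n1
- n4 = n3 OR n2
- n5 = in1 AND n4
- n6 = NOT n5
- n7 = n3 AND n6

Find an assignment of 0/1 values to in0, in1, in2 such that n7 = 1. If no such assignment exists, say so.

n7 = n3 AND n6 must be 1, so both n3 = 1 and n6 = 1.
n3 = n2 AND n1 must be 1, so both n2 = 1 and n1 = 1.
n6 = NOT n5 must be 1, so n5 = 0.
Check with in0=0 in1=0 in2=0:
n1 = NOT in2 = NOT 0 = 1
n2 = n1 XOR in0 = 1 XOR 0 = 1
n3 = n2 AND n1 = 1 AND 1 = 1
n4 = n3 OR n2 = 1 OR 1 = 1
n5 = in1 AND n4 = 0 AND 1 = 0
n6 = NOT n5 = NOT 0 = 1
n7 = n3 AND n6 = 1 AND 1 = 1
So n7 = 1 as required.

in0=0 in1=0 in2=0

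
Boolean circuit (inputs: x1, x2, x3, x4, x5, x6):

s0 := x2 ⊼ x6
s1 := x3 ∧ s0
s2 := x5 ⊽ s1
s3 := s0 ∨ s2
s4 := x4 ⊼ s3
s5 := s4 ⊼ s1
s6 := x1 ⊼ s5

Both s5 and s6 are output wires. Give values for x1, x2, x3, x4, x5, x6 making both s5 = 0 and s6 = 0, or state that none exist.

Across all 64 input combinations, none give both s5 = 0 and s6 = 0.

no solution exists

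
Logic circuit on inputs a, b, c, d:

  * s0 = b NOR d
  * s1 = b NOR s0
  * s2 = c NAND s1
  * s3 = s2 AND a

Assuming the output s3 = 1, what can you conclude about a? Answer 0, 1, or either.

1

s3 = s2 AND a must be 1, so both s2 = 1 and a = 1.
Every assignment with s3 = 1 has a = 1; there are 7 such assignment(s).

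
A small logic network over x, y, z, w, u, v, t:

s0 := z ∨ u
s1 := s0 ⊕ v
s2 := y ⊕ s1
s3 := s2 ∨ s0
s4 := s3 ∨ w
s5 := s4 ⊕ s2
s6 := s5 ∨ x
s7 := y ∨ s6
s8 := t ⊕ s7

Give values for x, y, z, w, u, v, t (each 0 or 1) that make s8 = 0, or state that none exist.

s8 = t ⊕ s7 must be 0, so t and s7 are equal.
Check with x=0, y=0, z=1, w=1, u=1, v=1, t=1:
s0 = z ∨ u = 1 ∨ 1 = 1
s1 = s0 ⊕ v = 1 ⊕ 1 = 0
s2 = y ⊕ s1 = 0 ⊕ 0 = 0
s3 = s2 ∨ s0 = 0 ∨ 1 = 1
s4 = s3 ∨ w = 1 ∨ 1 = 1
s5 = s4 ⊕ s2 = 1 ⊕ 0 = 1
s6 = s5 ∨ x = 1 ∨ 0 = 1
s7 = y ∨ s6 = 0 ∨ 1 = 1
s8 = t ⊕ s7 = 1 ⊕ 1 = 0
So s8 = 0 as required.

x=0, y=0, z=1, w=1, u=1, v=1, t=1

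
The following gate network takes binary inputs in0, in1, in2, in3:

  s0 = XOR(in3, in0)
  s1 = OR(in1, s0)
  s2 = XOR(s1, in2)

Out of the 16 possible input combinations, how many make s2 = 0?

s2 = XOR(s1, in2) must be 0, so s1 and in2 are equal.
Enumerating the 16 input combinations, 8 give s2 = 0 and 8 give s2 = 1.

8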